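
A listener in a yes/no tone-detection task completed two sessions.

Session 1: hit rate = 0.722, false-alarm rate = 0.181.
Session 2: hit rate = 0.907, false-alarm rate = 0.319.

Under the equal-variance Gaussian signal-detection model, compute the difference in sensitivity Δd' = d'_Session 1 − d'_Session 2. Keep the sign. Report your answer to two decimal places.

Δd' = -0.29

Session 1: z(0.722) = 0.589, z(0.181) = -0.912, d' = 1.501
Session 2: z(0.907) = 1.323, z(0.319) = -0.470, d' = 1.793
Δd' = d'_Session 1 − d'_Session 2 = 1.501 − 1.793 = -0.292
Session 2 has the higher sensitivity.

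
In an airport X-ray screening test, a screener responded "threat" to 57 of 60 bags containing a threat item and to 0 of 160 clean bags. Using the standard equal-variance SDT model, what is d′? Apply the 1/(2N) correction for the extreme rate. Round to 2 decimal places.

The false-alarm rate is 0/160 = 0, so apply the 1/(2N) correction: FA → 1/(2·160) = 0.00313.
z(H) = z(0.95000) = 1.645
z(FA) = z(0.00313) = -2.734
d' = 1.645 − (-2.734) = 4.379

d′ = 4.38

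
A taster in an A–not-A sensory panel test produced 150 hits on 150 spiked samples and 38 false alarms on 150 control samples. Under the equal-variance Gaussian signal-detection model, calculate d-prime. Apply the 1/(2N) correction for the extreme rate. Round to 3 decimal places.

d-prime = 3.377

The hit rate is 150/150 = 1, so apply the 1/(2N) correction: H → 1 − 1/(2·150) = 0.99667.
z(H) = z(0.99667) = 2.7134
z(FA) = z(0.25333) = -0.6640
d' = 2.7134 − (-0.6640) = 3.3774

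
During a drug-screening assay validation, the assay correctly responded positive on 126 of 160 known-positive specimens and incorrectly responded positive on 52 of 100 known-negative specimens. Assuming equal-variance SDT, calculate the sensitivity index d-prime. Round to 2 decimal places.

d-prime = 0.75

H = 126/160 = 0.7875
FA = 52/100 = 0.5200
z(0.7875) = 0.798, z(0.5200) = 0.050
d' = z(H) − z(FA) = 0.798 − 0.050 = 0.748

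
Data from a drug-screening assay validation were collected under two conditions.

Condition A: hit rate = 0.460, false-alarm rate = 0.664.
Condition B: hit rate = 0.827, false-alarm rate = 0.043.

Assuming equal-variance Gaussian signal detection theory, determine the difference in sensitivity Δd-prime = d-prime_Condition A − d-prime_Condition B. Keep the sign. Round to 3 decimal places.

Δd-prime = -3.183

Condition A: z(0.460) = -0.1004, z(0.664) = 0.4234, d' = -0.5238
Condition B: z(0.827) = 0.9424, z(0.043) = -1.7169, d' = 2.6593
Δd' = d'_Condition A − d'_Condition B = -0.5238 − 2.6593 = -3.1831
Condition B has the higher sensitivity.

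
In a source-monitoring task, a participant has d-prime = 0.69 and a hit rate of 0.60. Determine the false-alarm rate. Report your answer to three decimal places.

false-alarm rate = 0.331

z(hit rate) = z(0.60) = 0.2533
z(FA) = z(H) − d' = 0.2533 − 0.69 = -0.4367
false-alarm rate = Φ(-0.4367) = 0.3312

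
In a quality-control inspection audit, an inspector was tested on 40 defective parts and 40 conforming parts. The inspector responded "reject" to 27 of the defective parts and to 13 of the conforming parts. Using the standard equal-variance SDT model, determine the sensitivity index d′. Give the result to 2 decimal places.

H = 27/40 = 0.6750
FA = 13/40 = 0.3250
Φ⁻¹(0.6750) = 0.454, Φ⁻¹(0.3250) = -0.454
d' = z(H) − z(FA) = 0.454 − (-0.454) = 0.908

d′ = 0.91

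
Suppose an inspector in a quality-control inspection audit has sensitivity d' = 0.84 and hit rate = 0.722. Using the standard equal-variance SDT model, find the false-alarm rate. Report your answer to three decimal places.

false-alarm rate = 0.401

z(hit rate) = z(0.722) = 0.5888
z(FA) = z(H) − d' = 0.5888 − 0.84 = -0.2512
false-alarm rate = Φ(-0.2512) = 0.4008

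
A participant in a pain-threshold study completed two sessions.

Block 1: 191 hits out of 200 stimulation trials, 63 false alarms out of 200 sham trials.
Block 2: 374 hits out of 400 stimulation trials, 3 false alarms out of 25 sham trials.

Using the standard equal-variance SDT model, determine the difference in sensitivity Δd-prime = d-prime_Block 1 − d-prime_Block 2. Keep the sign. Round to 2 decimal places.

Δd-prime = -0.51

Block 1: z(0.9550) = 1.695, z(0.3150) = -0.482, d' = 2.177
Block 2: z(0.9350) = 1.514, z(0.1200) = -1.175, d' = 2.689
Δd' = d'_Block 1 − d'_Block 2 = 2.177 − 2.689 = -0.512
Block 2 has the higher sensitivity.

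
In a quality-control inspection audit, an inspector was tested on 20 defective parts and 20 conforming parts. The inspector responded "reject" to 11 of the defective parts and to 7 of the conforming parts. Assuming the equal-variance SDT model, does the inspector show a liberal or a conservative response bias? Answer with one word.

conservative

z(H) = 0.126, z(FA) = -0.385
c = −½·(z(H) + z(FA)) = 0.1295
c > 0 → conservative criterion (biased toward responding “no”).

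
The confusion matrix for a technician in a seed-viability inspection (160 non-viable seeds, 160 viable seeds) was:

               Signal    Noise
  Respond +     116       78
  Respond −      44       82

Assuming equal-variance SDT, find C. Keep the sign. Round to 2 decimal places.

H = 116/160 = 0.7250
FA = 78/160 = 0.4875
z(H) = z(0.7250) = 0.5978
z(FA) = z(0.4875) = -0.0313
c = −½·[z(H) + z(FA)] = −0.5 × (0.5978 + (-0.0313)) = -0.28325
c < 0: the technician has a liberal response bias.

C = -0.28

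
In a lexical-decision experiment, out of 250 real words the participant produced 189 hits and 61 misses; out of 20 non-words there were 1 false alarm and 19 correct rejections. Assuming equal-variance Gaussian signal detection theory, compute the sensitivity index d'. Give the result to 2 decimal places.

d' = 2.34

H = 189/250 = 0.7560
FA = 1/20 = 0.0500
z(H) = 0.6935
z(FA) = -1.6449
d' = z(H) − z(FA) = 0.6935 − (-1.6449) = 2.3384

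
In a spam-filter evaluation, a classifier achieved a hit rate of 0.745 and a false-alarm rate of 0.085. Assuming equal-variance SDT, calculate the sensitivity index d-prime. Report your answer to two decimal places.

d-prime = 2.03

Φ⁻¹(0.745) = 0.6588, Φ⁻¹(0.085) = -1.3722
d' = z(H) − z(FA) = 0.6588 − (-1.3722) = 2.0310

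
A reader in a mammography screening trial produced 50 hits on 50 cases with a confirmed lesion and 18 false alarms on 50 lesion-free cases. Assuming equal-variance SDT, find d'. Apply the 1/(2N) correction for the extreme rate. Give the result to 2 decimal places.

The hit rate is 50/50 = 1, so apply the 1/(2N) correction: H → 1 − 1/(2·50) = 0.99000.
z(H) = z(0.99000) = 2.326
z(FA) = z(0.36000) = -0.358
d' = 2.326 − (-0.358) = 2.684

d' = 2.68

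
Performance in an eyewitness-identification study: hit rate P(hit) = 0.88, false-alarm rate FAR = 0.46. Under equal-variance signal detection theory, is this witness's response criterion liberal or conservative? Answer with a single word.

z(H) = 1.175, z(FA) = -0.100
c = −½·(z(H) + z(FA)) = -0.5375
c < 0 → liberal criterion (biased toward responding “yes”).

liberal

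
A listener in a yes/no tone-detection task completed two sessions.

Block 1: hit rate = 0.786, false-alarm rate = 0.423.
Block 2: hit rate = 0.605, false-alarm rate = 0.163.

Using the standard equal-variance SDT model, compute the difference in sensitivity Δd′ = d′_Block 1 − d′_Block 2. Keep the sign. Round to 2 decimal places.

Block 1: z(0.786) = 0.793, z(0.423) = -0.194, d' = 0.987
Block 2: z(0.605) = 0.266, z(0.163) = -0.982, d' = 1.248
Δd' = d'_Block 1 − d'_Block 2 = 0.987 − 1.248 = -0.261
Block 2 has the higher sensitivity.

Δd′ = -0.26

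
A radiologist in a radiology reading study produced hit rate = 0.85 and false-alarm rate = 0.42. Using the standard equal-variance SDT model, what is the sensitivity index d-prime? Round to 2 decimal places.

z(H) = z(0.85) = 1.036
z(FA) = z(0.42) = -0.202
d' = z(H) − z(FA) = 1.036 − (-0.202) = 1.238

d-prime = 1.24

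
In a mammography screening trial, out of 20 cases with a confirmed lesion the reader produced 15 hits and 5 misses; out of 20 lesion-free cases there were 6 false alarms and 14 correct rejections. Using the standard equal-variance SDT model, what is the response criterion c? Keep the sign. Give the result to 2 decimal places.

c = -0.08

H = 15/20 = 0.7500
FA = 6/20 = 0.3000
Φ⁻¹(H) = Φ⁻¹(0.7500) = 0.674
Φ⁻¹(FA) = Φ⁻¹(0.3000) = -0.524
c = −½·[z(H) + z(FA)] = −0.5 × (0.674 + (-0.524)) = -0.075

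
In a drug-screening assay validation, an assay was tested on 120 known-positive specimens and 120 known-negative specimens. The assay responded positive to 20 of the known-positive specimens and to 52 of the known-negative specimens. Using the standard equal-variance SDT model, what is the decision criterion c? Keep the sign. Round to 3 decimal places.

H = 20/120 = 0.1667
FA = 52/120 = 0.4333
Φ⁻¹(H) = -0.9673
Φ⁻¹(FA) = -0.1680
c = −½·[z(H) + z(FA)] = −0.5 × (-0.9673 + (-0.1680)) = 0.56765

c = 0.568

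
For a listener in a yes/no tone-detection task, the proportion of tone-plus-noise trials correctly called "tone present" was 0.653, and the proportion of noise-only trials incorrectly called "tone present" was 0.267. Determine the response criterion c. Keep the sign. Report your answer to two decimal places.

c = 0.11

Φ⁻¹(H) = 0.3934
Φ⁻¹(FA) = -0.6219
c = −½·[z(H) + z(FA)] = −0.5 × (0.3934 + (-0.6219)) = 0.11425
c > 0: the listener has a conservative response bias.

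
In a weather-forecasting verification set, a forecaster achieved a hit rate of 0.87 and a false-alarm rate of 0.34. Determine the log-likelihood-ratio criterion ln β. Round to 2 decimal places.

z(H) = 1.126
z(FA) = -0.412
ln β = −½·[z(H)² − z(FA)²] = −0.5 × (1.268 − 0.170) = -0.549

ln β = -0.55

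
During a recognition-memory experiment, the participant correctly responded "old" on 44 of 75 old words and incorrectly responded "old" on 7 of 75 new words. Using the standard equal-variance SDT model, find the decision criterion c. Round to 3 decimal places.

H = 44/75 = 0.5867
FA = 7/75 = 0.0933
Φ⁻¹(H) = Φ⁻¹(0.5867) = 0.2191
Φ⁻¹(FA) = Φ⁻¹(0.0933) = -1.3207
c = −½·[z(H) + z(FA)] = −0.5 × (0.2191 + (-1.3207)) = 0.5508

c = 0.551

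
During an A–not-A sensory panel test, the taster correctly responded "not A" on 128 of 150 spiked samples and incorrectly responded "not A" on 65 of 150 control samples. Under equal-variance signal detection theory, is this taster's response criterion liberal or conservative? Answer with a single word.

z(H) = 1.051, z(FA) = -0.168
c = −½·(z(H) + z(FA)) = -0.4415
c < 0 → liberal criterion (biased toward responding “yes”).

liberal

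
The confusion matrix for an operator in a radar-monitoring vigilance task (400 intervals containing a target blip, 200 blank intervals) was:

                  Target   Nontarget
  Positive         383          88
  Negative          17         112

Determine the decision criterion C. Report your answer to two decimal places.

H = 383/400 = 0.9575
FA = 88/200 = 0.4400
Φ⁻¹(H) = Φ⁻¹(0.9575) = 1.722
Φ⁻¹(FA) = Φ⁻¹(0.4400) = -0.151
c = −½·[z(H) + z(FA)] = −0.5 × (1.722 + (-0.151)) = -0.7855

C = -0.79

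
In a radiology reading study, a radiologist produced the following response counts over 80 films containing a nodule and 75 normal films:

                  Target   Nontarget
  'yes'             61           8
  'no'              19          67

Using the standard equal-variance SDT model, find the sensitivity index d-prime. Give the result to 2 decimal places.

H = 61/80 = 0.7625
FA = 8/75 = 0.1067
z(0.7625) = 0.7144, z(0.1067) = -1.2443
d' = z(H) − z(FA) = 0.7144 − (-1.2443) = 1.9587

d-prime = 1.96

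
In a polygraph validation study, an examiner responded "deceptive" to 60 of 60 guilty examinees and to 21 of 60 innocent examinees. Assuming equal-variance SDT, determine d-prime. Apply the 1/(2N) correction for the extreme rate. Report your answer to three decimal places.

d-prime = 2.779

The hit rate is 60/60 = 1, so apply the 1/(2N) correction: H → 1 − 1/(2·60) = 0.99167.
z(H) = z(0.99167) = 2.3941
z(FA) = z(0.35000) = -0.3853
d' = 2.3941 − (-0.3853) = 2.7794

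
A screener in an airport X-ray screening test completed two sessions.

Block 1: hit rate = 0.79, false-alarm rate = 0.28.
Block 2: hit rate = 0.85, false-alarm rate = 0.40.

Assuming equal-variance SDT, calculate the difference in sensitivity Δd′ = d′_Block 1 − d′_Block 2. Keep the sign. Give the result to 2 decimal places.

Block 1: z(0.79) = 0.806, z(0.28) = -0.583, d' = 1.389
Block 2: z(0.85) = 1.036, z(0.40) = -0.253, d' = 1.289
Δd' = d'_Block 1 − d'_Block 2 = 1.389 − 1.289 = 0.100
Block 1 has the higher sensitivity.

Δd′ = 0.10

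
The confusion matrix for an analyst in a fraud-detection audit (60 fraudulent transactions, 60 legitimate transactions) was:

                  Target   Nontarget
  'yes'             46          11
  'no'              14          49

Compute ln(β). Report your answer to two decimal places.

ln β = 0.14

H = 46/60 = 0.7667
FA = 11/60 = 0.1833
z(H) = z(0.7667) = 0.728
z(FA) = z(0.1833) = -0.903
ln β = −½·[z(H)² − z(FA)²] = −0.5 × (0.530 − 0.815) = 0.1425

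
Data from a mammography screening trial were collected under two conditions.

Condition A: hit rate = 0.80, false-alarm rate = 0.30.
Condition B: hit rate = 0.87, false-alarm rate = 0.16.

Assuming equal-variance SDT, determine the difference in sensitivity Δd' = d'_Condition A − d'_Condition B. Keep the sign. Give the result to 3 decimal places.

Condition A: z(0.80) = 0.8416, z(0.30) = -0.5244, d' = 1.3660
Condition B: z(0.87) = 1.1264, z(0.16) = -0.9945, d' = 2.1209
Δd' = d'_Condition A − d'_Condition B = 1.3660 − 2.1209 = -0.7549
Condition B has the higher sensitivity.

Δd' = -0.755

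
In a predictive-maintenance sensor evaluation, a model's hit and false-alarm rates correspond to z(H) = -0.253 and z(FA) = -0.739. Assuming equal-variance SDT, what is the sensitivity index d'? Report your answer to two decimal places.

d' = 0.49

d' = z(H) − z(FA) = -0.253 − (-0.739) = 0.486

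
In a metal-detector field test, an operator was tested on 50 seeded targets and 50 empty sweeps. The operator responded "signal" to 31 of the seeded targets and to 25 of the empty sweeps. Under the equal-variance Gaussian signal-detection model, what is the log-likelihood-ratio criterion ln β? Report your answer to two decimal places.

ln β = -0.05

H = 31/50 = 0.6200
FA = 25/50 = 0.5000
Φ⁻¹(H) = 0.305
Φ⁻¹(FA) = 0.000
ln β = −½·[z(H)² − z(FA)²] = −0.5 × (0.093 − 0.000) = -0.0465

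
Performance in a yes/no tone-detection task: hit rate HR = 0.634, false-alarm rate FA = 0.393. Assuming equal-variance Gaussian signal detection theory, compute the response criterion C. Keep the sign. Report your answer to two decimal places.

z(H) = 0.3425
z(FA) = -0.2715
c = −½·[z(H) + z(FA)] = −0.5 × (0.3425 + (-0.2715)) = -0.0355

C = -0.04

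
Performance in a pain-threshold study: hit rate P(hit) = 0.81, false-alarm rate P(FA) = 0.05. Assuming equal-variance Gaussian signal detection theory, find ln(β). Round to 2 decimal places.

ln β = 0.97

z(0.81) = 0.878, z(0.05) = -1.645
ln β = −½·[z(H)² − z(FA)²] = −0.5 × (0.771 − 2.706) = 0.9675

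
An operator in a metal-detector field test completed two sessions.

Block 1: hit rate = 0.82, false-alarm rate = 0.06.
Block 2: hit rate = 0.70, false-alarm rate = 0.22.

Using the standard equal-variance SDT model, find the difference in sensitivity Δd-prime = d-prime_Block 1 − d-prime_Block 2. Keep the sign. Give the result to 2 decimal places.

Block 1: z(0.82) = 0.915, z(0.06) = -1.555, d' = 2.470
Block 2: z(0.70) = 0.524, z(0.22) = -0.772, d' = 1.296
Δd' = d'_Block 1 − d'_Block 2 = 2.470 − 1.296 = 1.174
Block 1 has the higher sensitivity.

Δd-prime = 1.17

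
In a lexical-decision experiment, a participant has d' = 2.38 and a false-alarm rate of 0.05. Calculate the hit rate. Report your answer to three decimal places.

hit rate = 0.769

z(false-alarm rate) = z(0.05) = -1.6449
z(H) = z(FA) + d' = -1.6449 + 2.38 = 0.7351
hit rate = Φ(0.7351) = 0.7689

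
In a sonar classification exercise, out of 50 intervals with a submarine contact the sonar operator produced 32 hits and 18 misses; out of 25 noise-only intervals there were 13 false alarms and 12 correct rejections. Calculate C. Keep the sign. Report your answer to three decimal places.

C = -0.204

H = 32/50 = 0.6400
FA = 13/25 = 0.5200
z(H) = 0.3585
z(FA) = 0.0502
c = −½·[z(H) + z(FA)] = −0.5 × (0.3585 + 0.0502) = -0.20435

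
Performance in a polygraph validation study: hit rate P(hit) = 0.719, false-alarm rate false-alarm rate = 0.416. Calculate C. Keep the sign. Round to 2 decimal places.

C = -0.18

z(0.719) = 0.580, z(0.416) = -0.212
c = −½·[z(H) + z(FA)] = −0.5 × (0.580 + (-0.212)) = -0.184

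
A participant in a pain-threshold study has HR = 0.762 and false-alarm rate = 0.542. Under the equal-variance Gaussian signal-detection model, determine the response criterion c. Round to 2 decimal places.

z(H) = z(0.762) = 0.7128
z(FA) = z(0.542) = 0.1055
c = −½·[z(H) + z(FA)] = −0.5 × (0.7128 + 0.1055) = -0.40915
c < 0: the participant has a liberal response bias.

c = -0.41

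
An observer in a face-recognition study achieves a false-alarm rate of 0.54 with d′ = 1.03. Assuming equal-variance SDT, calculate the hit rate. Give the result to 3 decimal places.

z(false-alarm rate) = z(0.54) = 0.1004
z(H) = z(FA) + d' = 0.1004 + 1.03 = 1.1304
hit rate = Φ(1.1304) = 0.8708

hit rate = 0.871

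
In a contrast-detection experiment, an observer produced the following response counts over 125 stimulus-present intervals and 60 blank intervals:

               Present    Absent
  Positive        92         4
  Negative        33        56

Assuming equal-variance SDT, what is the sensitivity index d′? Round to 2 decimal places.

H = 92/125 = 0.7360
FA = 4/60 = 0.0667
Φ⁻¹(H) = 0.631
Φ⁻¹(FA) = -1.501
d' = z(H) − z(FA) = 0.631 − (-1.501) = 2.132

d′ = 2.13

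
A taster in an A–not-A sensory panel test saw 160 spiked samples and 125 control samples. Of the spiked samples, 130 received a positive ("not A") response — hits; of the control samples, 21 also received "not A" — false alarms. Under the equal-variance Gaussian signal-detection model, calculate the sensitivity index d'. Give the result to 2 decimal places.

d' = 1.85

H = 130/160 = 0.8125
FA = 21/125 = 0.1680
Φ⁻¹(H) = Φ⁻¹(0.8125) = 0.887
Φ⁻¹(FA) = Φ⁻¹(0.1680) = -0.962
d' = z(H) − z(FA) = 0.887 − (-0.962) = 1.849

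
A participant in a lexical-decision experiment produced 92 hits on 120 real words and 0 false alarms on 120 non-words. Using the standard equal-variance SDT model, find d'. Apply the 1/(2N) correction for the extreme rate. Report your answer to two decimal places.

d' = 3.37

The false-alarm rate is 0/120 = 0, so apply the 1/(2N) correction: FA → 1/(2·120) = 0.00417.
z(H) = z(0.76667) = 0.728
z(FA) = z(0.00417) = -2.638
d' = 0.728 − (-2.638) = 3.366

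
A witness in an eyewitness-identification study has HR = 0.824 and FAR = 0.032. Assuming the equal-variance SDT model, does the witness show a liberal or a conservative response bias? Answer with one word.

conservative

z(H) = 0.931, z(FA) = -1.852
c = −½·(z(H) + z(FA)) = 0.4605
c > 0 → conservative criterion (biased toward responding “no”).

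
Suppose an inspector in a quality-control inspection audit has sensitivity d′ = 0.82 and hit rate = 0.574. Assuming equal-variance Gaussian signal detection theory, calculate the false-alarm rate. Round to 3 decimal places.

z(hit rate) = z(0.574) = 0.1866
z(FA) = z(H) − d' = 0.1866 − 0.82 = -0.6334
false-alarm rate = Φ(-0.6334) = 0.2632

false-alarm rate = 0.263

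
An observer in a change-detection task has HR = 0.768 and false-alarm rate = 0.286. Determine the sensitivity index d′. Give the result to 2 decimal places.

d′ = 1.30

z(H) = 0.7323
z(FA) = -0.5651
d' = z(H) − z(FA) = 0.7323 − (-0.5651) = 1.2974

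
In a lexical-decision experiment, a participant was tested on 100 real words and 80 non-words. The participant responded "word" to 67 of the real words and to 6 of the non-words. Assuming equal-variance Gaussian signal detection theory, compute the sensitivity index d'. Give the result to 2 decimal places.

H = 67/100 = 0.6700
FA = 6/80 = 0.0750
Φ⁻¹(H) = Φ⁻¹(0.6700) = 0.440
Φ⁻¹(FA) = Φ⁻¹(0.0750) = -1.440
d' = z(H) − z(FA) = 0.440 − (-1.440) = 1.880

d' = 1.88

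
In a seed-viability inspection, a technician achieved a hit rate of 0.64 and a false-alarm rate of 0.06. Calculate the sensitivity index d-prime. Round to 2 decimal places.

d-prime = 1.91

z(H) = z(0.64) = 0.358
z(FA) = z(0.06) = -1.555
d' = z(H) − z(FA) = 0.358 − (-1.555) = 1.913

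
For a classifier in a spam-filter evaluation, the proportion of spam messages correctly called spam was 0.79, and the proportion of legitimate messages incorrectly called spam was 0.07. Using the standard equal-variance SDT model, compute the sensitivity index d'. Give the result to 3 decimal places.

d' = 2.282

z(0.79) = 0.8064, z(0.07) = -1.4758
d' = z(H) − z(FA) = 0.8064 − (-1.4758) = 2.2822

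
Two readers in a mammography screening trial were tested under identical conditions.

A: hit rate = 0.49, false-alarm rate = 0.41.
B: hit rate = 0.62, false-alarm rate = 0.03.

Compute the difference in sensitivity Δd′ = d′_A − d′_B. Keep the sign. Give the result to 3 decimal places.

A: z(0.49) = -0.0251, z(0.41) = -0.2275, d' = 0.2024
B: z(0.62) = 0.3055, z(0.03) = -1.8808, d' = 2.1863
Δd' = d'_A − d'_B = 0.2024 − 2.1863 = -1.9839
B has the higher sensitivity.

Δd′ = -1.984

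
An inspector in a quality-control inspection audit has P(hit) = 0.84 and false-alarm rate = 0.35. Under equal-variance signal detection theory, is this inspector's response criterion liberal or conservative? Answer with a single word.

z(H) = 0.994, z(FA) = -0.385
c = −½·(z(H) + z(FA)) = -0.3045
c < 0 → liberal criterion (biased toward responding “yes”).

liberal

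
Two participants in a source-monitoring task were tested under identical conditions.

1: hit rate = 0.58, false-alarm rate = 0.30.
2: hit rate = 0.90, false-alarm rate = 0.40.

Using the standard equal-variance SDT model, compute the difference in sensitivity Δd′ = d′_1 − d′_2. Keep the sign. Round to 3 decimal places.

1: z(0.58) = 0.2019, z(0.30) = -0.5244, d' = 0.7263
2: z(0.90) = 1.2816, z(0.40) = -0.2533, d' = 1.5349
Δd' = d'_1 − d'_2 = 0.7263 − 1.5349 = -0.8086
2 has the higher sensitivity.

Δd′ = -0.809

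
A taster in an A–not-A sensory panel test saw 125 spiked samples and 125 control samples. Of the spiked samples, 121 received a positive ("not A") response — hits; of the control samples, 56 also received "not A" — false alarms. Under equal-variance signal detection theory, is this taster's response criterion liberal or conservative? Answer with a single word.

z(H) = 1.852, z(FA) = -0.131
c = −½·(z(H) + z(FA)) = -0.8605
c < 0 → liberal criterion (biased toward responding “yes”).

liberal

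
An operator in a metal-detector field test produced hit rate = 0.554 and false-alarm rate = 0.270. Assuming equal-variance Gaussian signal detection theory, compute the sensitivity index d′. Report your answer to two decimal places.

d′ = 0.75

z(H) = z(0.554) = 0.1358
z(FA) = z(0.270) = -0.6128
d' = z(H) − z(FA) = 0.1358 − (-0.6128) = 0.7486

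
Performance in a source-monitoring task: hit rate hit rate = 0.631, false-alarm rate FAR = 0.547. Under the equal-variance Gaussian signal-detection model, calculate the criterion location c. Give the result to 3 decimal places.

c = -0.226

z(H) = 0.3345
z(FA) = 0.1181
c = −½·[z(H) + z(FA)] = −0.5 × (0.3345 + 0.1181) = -0.2263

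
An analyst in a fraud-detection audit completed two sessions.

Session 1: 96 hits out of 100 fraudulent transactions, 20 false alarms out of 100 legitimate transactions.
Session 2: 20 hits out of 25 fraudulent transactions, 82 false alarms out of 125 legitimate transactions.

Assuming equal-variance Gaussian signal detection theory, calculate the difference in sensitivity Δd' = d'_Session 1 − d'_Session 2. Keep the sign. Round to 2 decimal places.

Session 1: z(0.9600) = 1.751, z(0.2000) = -0.842, d' = 2.593
Session 2: z(0.8000) = 0.842, z(0.6560) = 0.402, d' = 0.440
Δd' = d'_Session 1 − d'_Session 2 = 2.593 − 0.440 = 2.153
Session 1 has the higher sensitivity.

Δd' = 2.15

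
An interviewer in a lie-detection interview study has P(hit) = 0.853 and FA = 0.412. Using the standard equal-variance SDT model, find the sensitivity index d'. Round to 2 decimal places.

z(0.853) = 1.049, z(0.412) = -0.222
d' = z(H) − z(FA) = 1.049 − (-0.222) = 1.271

d' = 1.27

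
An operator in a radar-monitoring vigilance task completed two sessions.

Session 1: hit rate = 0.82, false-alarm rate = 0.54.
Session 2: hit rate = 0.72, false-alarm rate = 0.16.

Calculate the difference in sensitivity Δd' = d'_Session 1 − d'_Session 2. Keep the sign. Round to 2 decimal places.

Δd' = -0.76

Session 1: z(0.82) = 0.915, z(0.54) = 0.100, d' = 0.815
Session 2: z(0.72) = 0.583, z(0.16) = -0.994, d' = 1.577
Δd' = d'_Session 1 − d'_Session 2 = 0.815 − 1.577 = -0.762
Session 2 has the higher sensitivity.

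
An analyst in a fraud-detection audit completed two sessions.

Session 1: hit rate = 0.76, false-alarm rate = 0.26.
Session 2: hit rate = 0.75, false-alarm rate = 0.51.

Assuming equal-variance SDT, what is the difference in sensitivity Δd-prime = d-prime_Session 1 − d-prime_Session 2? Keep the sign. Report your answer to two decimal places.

Δd-prime = 0.70

Session 1: z(0.76) = 0.706, z(0.26) = -0.643, d' = 1.349
Session 2: z(0.75) = 0.674, z(0.51) = 0.025, d' = 0.649
Δd' = d'_Session 1 − d'_Session 2 = 1.349 − 0.649 = 0.700
Session 1 has the higher sensitivity.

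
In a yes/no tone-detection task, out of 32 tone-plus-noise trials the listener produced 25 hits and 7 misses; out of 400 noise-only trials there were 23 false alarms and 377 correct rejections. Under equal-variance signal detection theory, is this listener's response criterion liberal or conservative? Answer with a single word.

z(H) = 0.776, z(FA) = -1.576
c = −½·(z(H) + z(FA)) = 0.400
c > 0 → conservative criterion (biased toward responding “no”).

conservative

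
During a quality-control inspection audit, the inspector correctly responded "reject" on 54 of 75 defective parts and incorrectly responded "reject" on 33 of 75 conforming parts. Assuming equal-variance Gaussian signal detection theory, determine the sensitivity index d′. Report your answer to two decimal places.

H = 54/75 = 0.7200
FA = 33/75 = 0.4400
Φ⁻¹(H) = 0.583
Φ⁻¹(FA) = -0.151
d' = z(H) − z(FA) = 0.583 − (-0.151) = 0.734

d′ = 0.73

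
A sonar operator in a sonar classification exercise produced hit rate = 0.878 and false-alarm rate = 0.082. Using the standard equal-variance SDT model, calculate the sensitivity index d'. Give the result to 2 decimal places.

d' = 2.56

z(H) = 1.1650
z(FA) = -1.3917
d' = z(H) − z(FA) = 1.1650 − (-1.3917) = 2.5567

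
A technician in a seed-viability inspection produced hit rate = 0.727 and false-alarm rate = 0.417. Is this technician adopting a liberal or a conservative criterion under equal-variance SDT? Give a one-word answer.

liberal

z(H) = 0.604, z(FA) = -0.210
c = −½·(z(H) + z(FA)) = -0.197
c < 0 → liberal criterion (biased toward responding “yes”).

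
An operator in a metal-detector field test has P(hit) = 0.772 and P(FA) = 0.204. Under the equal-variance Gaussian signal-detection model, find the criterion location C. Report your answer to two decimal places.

Φ⁻¹(0.772) = 0.745, Φ⁻¹(0.204) = -0.827
c = −½·[z(H) + z(FA)] = −0.5 × (0.745 + (-0.827)) = 0.041

C = 0.04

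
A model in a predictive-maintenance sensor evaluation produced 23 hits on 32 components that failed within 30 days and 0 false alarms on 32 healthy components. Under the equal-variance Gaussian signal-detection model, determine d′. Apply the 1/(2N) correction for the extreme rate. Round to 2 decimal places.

d′ = 2.73

The false-alarm rate is 0/32 = 0, so apply the 1/(2N) correction: FA → 1/(2·32) = 0.01562.
z(H) = z(0.71875) = 0.579
z(FA) = z(0.01562) = -2.154
d' = 0.579 − (-2.154) = 2.733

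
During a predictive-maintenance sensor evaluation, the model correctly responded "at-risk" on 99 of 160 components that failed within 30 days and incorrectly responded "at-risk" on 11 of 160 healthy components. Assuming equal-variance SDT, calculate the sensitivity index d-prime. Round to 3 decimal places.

H = 99/160 = 0.6188
FA = 11/160 = 0.0688
Φ⁻¹(H) = Φ⁻¹(0.6188) = 0.3023
Φ⁻¹(FA) = Φ⁻¹(0.0688) = -1.4848
d' = z(H) − z(FA) = 0.3023 − (-1.4848) = 1.7871

d-prime = 1.787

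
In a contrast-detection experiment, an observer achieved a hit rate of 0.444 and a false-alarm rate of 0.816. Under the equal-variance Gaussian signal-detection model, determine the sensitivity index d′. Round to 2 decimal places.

d′ = -1.04

z(H) = z(0.444) = -0.1408
z(FA) = z(0.816) = 0.9002
d' = z(H) − z(FA) = -0.1408 − 0.9002 = -1.0410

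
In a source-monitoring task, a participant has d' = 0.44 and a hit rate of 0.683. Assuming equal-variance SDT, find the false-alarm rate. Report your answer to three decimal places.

false-alarm rate = 0.514

z(hit rate) = z(0.683) = 0.4761
z(FA) = z(H) − d' = 0.4761 − 0.44 = 0.0361
false-alarm rate = Φ(0.0361) = 0.5144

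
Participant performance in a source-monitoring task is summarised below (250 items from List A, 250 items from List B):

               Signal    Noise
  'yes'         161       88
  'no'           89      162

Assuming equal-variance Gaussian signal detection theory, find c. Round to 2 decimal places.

c = 0.01

H = 161/250 = 0.6440
FA = 88/250 = 0.3520
Φ⁻¹(0.6440) = 0.369, Φ⁻¹(0.3520) = -0.380
c = −½·[z(H) + z(FA)] = −0.5 × (0.369 + (-0.380)) = 0.0055
c > 0: the participant has a conservative response bias.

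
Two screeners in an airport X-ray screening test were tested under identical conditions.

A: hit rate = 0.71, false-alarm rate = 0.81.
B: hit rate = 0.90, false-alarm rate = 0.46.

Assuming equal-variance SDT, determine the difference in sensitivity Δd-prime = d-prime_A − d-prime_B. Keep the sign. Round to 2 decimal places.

A: z(0.71) = 0.553, z(0.81) = 0.878, d' = -0.325
B: z(0.90) = 1.282, z(0.46) = -0.100, d' = 1.382
Δd' = d'_A − d'_B = -0.325 − 1.382 = -1.707
B has the higher sensitivity.

Δd-prime = -1.71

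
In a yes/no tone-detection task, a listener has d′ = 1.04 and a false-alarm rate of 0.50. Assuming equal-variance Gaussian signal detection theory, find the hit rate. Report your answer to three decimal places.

z(false-alarm rate) = z(0.50) = 0.0000
z(H) = z(FA) + d' = 0.0000 + 1.04 = 1.0400
hit rate = Φ(1.0400) = 0.8508

hit rate = 0.851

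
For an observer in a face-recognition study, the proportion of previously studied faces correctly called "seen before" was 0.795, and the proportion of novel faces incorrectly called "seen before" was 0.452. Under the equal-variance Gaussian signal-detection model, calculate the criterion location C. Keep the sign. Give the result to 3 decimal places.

z(0.795) = 0.8239, z(0.452) = -0.1206
c = −½·[z(H) + z(FA)] = −0.5 × (0.8239 + (-0.1206)) = -0.35165
c < 0: the observer has a liberal response bias.

C = -0.352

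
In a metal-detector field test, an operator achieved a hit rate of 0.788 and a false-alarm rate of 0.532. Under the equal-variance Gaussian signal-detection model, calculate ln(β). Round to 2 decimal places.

Φ⁻¹(H) = Φ⁻¹(0.788) = 0.800
Φ⁻¹(FA) = Φ⁻¹(0.532) = 0.080
ln β = −½·[z(H)² − z(FA)²] = −0.5 × (0.640 − 0.006) = -0.317

ln β = -0.32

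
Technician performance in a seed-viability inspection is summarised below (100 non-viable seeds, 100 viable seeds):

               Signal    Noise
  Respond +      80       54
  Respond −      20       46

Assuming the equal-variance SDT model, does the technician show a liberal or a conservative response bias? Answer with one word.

z(H) = 0.842, z(FA) = 0.100
c = −½·(z(H) + z(FA)) = -0.471
c < 0 → liberal criterion (biased toward responding “yes”).

liberal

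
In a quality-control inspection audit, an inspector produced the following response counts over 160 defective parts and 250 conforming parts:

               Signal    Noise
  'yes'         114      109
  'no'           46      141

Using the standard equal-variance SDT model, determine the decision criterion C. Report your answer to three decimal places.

H = 114/160 = 0.7125
FA = 109/250 = 0.4360
Φ⁻¹(0.7125) = 0.5607, Φ⁻¹(0.4360) = -0.1611
c = −½·[z(H) + z(FA)] = −0.5 × (0.5607 + (-0.1611)) = -0.1998

C = -0.200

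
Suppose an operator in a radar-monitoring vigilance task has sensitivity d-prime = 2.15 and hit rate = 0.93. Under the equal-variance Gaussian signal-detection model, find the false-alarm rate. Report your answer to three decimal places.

false-alarm rate = 0.250

z(hit rate) = z(0.93) = 1.4758
z(FA) = z(H) − d' = 1.4758 − 2.15 = -0.6742
false-alarm rate = Φ(-0.6742) = 0.2501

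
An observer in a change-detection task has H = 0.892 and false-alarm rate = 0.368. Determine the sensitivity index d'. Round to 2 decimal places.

Φ⁻¹(0.892) = 1.237, Φ⁻¹(0.368) = -0.337
d' = z(H) − z(FA) = 1.237 − (-0.337) = 1.574

d' = 1.57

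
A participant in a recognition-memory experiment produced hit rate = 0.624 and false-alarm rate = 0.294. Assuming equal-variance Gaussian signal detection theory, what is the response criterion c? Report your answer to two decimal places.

z(0.624) = 0.3160, z(0.294) = -0.5417
c = −½·[z(H) + z(FA)] = −0.5 × (0.3160 + (-0.5417)) = 0.11285

c = 0.11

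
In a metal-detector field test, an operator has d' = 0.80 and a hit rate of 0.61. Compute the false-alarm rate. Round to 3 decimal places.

false-alarm rate = 0.301

z(hit rate) = z(0.61) = 0.2793
z(FA) = z(H) − d' = 0.2793 − 0.80 = -0.5207
false-alarm rate = Φ(-0.5207) = 0.3013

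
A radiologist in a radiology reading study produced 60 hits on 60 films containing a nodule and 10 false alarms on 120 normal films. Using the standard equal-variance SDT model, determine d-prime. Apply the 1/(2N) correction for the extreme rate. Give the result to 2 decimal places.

The hit rate is 60/60 = 1, so apply the 1/(2N) correction: H → 1 − 1/(2·60) = 0.99167.
z(H) = z(0.99167) = 2.394
z(FA) = z(0.08333) = -1.383
d' = 2.394 − (-1.383) = 3.777

d-prime = 3.78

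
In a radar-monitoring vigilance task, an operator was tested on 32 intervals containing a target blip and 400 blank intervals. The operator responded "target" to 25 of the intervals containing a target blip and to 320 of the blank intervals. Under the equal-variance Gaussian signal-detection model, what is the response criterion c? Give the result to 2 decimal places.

c = -0.81

H = 25/32 = 0.7812
FA = 320/400 = 0.8000
Φ⁻¹(0.7812) = 0.7763, Φ⁻¹(0.8000) = 0.8416
c = −½·[z(H) + z(FA)] = −0.5 × (0.7763 + 0.8416) = -0.80895
c < 0: the operator has a liberal response bias.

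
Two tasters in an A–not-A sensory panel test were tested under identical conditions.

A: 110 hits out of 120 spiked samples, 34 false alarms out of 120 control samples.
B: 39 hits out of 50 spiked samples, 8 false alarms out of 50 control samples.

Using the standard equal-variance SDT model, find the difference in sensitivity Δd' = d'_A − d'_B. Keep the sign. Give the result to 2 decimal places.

Δd' = 0.19

A: z(0.9167) = 1.383, z(0.2833) = -0.573, d' = 1.956
B: z(0.7800) = 0.772, z(0.1600) = -0.994, d' = 1.766
Δd' = d'_A − d'_B = 1.956 − 1.766 = 0.190
A has the higher sensitivity.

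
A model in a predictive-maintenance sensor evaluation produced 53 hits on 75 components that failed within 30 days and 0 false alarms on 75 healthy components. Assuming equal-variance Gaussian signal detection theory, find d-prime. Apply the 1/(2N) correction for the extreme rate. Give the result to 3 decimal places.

d-prime = 3.018

The false-alarm rate is 0/75 = 0, so apply the 1/(2N) correction: FA → 1/(2·75) = 0.00667.
z(H) = z(0.70667) = 0.5437
z(FA) = z(0.00667) = -2.4746
d' = 0.5437 − (-2.4746) = 3.0183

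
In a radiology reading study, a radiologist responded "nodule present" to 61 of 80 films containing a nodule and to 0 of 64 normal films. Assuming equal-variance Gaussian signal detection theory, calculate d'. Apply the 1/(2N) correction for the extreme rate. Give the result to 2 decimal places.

The false-alarm rate is 0/64 = 0, so apply the 1/(2N) correction: FA → 1/(2·64) = 0.00781.
z(H) = z(0.76250) = 0.714
z(FA) = z(0.00781) = -2.418
d' = 0.714 − (-2.418) = 3.132

d' = 3.13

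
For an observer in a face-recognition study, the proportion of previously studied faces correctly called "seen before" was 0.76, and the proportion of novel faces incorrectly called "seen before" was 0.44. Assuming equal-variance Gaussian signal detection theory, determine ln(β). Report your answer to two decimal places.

ln β = -0.24

Φ⁻¹(H) = Φ⁻¹(0.76) = 0.706
Φ⁻¹(FA) = Φ⁻¹(0.44) = -0.151
ln β = −½·[z(H)² − z(FA)²] = −0.5 × (0.498 − 0.023) = -0.2375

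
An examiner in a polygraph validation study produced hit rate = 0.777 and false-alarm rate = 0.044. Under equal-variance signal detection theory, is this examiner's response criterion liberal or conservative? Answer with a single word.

conservative

z(H) = 0.762, z(FA) = -1.706
c = −½·(z(H) + z(FA)) = 0.472
c > 0 → conservative criterion (biased toward responding “no”).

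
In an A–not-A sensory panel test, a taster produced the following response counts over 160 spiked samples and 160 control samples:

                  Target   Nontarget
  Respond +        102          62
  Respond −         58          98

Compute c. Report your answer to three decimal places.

c = -0.033

H = 102/160 = 0.6375
FA = 62/160 = 0.3875
Φ⁻¹(H) = 0.3518
Φ⁻¹(FA) = -0.2858
c = −½·[z(H) + z(FA)] = −0.5 × (0.3518 + (-0.2858)) = -0.0330
c < 0: the taster has a liberal response bias.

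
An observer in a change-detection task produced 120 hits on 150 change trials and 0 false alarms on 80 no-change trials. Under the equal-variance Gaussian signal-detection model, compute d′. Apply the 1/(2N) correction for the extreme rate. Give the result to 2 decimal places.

The false-alarm rate is 0/80 = 0, so apply the 1/(2N) correction: FA → 1/(2·80) = 0.00625.
z(H) = z(0.80000) = 0.842
z(FA) = z(0.00625) = -2.498
d' = 0.842 − (-2.498) = 3.340

d′ = 3.34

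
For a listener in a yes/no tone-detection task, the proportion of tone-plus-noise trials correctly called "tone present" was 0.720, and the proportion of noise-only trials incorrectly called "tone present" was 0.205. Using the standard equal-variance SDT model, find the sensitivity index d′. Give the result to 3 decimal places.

d′ = 1.407

z(H) = z(0.720) = 0.5828
z(FA) = z(0.205) = -0.8239
d' = z(H) − z(FA) = 0.5828 − (-0.8239) = 1.4067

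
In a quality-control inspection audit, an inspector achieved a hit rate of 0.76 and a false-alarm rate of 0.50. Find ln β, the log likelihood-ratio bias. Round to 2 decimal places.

ln β = -0.25

z(0.76) = 0.706, z(0.50) = 0.000
ln β = −½·[z(H)² − z(FA)²] = −0.5 × (0.498 − 0.000) = -0.249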